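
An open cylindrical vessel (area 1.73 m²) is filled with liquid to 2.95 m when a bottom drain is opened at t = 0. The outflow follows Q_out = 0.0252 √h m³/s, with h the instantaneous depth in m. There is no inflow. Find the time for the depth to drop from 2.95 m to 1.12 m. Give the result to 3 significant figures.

A dh/dt = −Q_out = −0.0252 √h.
∫ h^(−1/2) dh = −(0.0252/A) ∫ dt, giving 2√h = 2√h₀ − (0.0252/A) t.
t = 2A(√h₀ − √h)/0.0252 = 2·1.73·(√2.95 − √1.12)/0.0252
  = 3.4600 × (1.7176 − 1.0583) / 0.0252 = 90.517 s.

90.5 s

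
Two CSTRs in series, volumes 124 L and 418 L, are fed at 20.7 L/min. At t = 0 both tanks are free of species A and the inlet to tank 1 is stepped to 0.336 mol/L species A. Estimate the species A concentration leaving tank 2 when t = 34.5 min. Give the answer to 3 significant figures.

Species balance on tank i: dCᵢ/dt = (Cᵢ₋₁ − Cᵢ)/τᵢ with τᵢ = Vᵢ/Q.
τ₁ = 124/20.7 = 5.9903 min; τ₂ = 418/20.7 = 20.193 min.
Tank 1: C₁ = C_in(1 − e^(−t/τ₁)). Tank 2 (τ₁ ≠ τ₂): C₂ = C_in[1 − (τ₁ e^(−t/τ₁) − τ₂ e^(−t/τ₂))/(τ₁ − τ₂)].
At t = 34.5: e^(−t/τ₁) = 0.0031534, e^(−t/τ₂) = 0.18114.
C₂ = 0.336·[1 − (5.9903·0.0031534 − 20.193·0.18114)/(-14.203)] = 0.336·0.74379 = 0.24991 mol/L.

0.250 mol/L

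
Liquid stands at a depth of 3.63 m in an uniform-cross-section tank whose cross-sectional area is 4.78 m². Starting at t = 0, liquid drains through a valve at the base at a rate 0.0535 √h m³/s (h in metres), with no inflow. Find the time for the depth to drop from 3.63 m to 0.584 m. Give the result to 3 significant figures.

A dh/dt = −Q_out = −0.0535 √h.
This is separable: 2 d(√h)/dt = −0.0535/A, so √h = √h₀ − (0.0535/(2A)) t.
t = 2A(√h₀ − √h)/0.0535 = 2·4.78·(√3.63 − √0.584)/0.0535
  = 9.5600 × (1.9053 − 0.76420) / 0.0535 = 203.90 s.

204 s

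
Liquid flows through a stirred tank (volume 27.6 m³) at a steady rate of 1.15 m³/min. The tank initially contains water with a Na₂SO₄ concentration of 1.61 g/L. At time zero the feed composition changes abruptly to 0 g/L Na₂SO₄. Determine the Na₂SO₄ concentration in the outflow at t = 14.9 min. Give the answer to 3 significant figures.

0.865 g/L

Species balance on the tank: V dC/dt = Q(C_in − C).
So dC/dt = (C_in − C)/τ with τ = V/Q = 27.6/1.15 = 24.000 min.
C approaches C_in exponentially: C(t) = C_in + (C₀ − C_in) e^(−t/τ).
C(14.9) = 0 + (1.61 − 0)·e^(−14.9/24.000) = 0 + (1.6100)·0.53750 = 0.86537 g/L.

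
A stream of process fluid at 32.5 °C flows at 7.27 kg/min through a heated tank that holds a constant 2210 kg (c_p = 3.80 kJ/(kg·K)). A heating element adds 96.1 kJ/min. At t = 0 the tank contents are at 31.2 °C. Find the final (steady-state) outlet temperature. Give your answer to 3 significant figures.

M c_p dT/dt = ṁ c_p (T_in − T) + Q̇.
At steady state dT/dt = 0 ⇒ T_ss = T_in + Q̇/(ṁ c_p) = 32.5 + 96.1/(7.27·3.80) = 35.979 °C.

36.0 °C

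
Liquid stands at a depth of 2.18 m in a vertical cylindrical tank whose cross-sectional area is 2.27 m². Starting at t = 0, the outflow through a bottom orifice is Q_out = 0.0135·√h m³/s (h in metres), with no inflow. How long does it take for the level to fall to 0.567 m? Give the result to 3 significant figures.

Accumulation of liquid (constant cross-section A): A dh/dt = −0.0135 √h.
∫ h^(−1/2) dh = −(0.0135/A) ∫ dt, giving 2√h = 2√h₀ − (0.0135/A) t.
t = 2A(√h₀ − √h)/0.0135 = 2·2.27·(√2.18 − √0.567)/0.0135
  = 4.5400 × (1.4765 − 0.75299) / 0.0135 = 243.31 s.

243 s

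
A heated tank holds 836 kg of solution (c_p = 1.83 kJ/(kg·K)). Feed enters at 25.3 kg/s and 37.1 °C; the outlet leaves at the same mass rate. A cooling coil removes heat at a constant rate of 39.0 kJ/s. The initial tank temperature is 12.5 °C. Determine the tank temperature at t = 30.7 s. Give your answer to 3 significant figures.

26.9 °C

M c_p dT/dt = ṁ c_p (T_in − T) − Q̇.
τ = M/ṁ = 33.043 s; T_ss = T_in − Q̇/(ṁ c_p) = 37.1 − 39.0/(25.3·1.83) = 36.258 °C.
T approaches T_ss exponentially: T(t) = T_ss + (T₀ − T_ss) e^(−t/τ).
T(30.7) = 36.258 + (-23.758)·e^(−30.7/33.043) = 36.258 + (-23.758)·0.39492 = 26.875 °C.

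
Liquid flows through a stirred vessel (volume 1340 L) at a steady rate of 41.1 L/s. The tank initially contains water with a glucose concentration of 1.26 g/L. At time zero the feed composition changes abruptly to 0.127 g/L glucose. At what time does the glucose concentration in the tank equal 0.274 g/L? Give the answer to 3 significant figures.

Transient balance on the dissolved component: V dC/dt = Q(C_in − C), so τ = V/Q = 32.603 s.
C(t) = C_in + (C₀ − C_in) e^(−t/τ). Set C = 0.274 and solve for t:
e^(−t/τ) = (C − C_in)/(C₀ − C_in) = (0.274 − 0.127)/(1.26 − 0.127) = 0.12974
t = −τ ln(…) = 32.603 × 2.0422 = 66.582 s.

66.6 s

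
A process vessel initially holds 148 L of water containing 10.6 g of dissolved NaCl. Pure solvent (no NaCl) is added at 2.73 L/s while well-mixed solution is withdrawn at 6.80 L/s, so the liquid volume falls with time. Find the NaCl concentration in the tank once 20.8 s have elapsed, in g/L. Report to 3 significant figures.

0.0405 g/L

Total volume: dV/dt = Q_in − Q_out = -4.0700 L/s, so V(t) = 148 − 4.0700 t and V(20.8) = 63.344 L.
Solute balance: dm/dt = 0 − Q_out C = −Q_out m/V(t).
Separate: dm/m = −Q_out dt/V(t) ⇒ ln(m/m₀) = −(Q_out/(Q_in−Q_out)) ln(V/V₀).
m = m₀ (V₀/V)^(Q_out/(Q_in−Q_out)) = 10.6 × (148/63.344)^(-1.6708) = 2.5677 g.
C = m/V = 2.5677/63.344 = 0.040535 g/L.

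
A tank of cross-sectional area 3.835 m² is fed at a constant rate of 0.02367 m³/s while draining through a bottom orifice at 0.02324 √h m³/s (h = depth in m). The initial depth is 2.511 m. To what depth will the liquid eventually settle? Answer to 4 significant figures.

1.037 m

A dh/dt = Q_in − 0.02324 √h. Steady state requires inflow = outflow:
Q_in = 0.02324 √h_ss ⇒ √h_ss = 0.02367/0.02324 = 1.01850.
h_ss = 1.01850² = 1.03735 m. (Since h₀ = 2.511 m > h_ss, the level will fall toward this value.)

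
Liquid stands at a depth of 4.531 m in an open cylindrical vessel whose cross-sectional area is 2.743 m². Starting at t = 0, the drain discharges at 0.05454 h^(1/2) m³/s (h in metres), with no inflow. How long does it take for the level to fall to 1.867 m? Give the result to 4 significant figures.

76.67 s

A dh/dt = −Q_out = −0.05454 √h.
This is separable: 2 d(√h)/dt = −0.05454/A, so √h = √h₀ − (0.05454/(2A)) t.
t = 2A(√h₀ − √h)/0.05454 = 2·2.743·(√4.531 − √1.867)/0.05454
  = 5.48600 × (2.12861 − 1.36638) / 0.05454 = 76.6705 s.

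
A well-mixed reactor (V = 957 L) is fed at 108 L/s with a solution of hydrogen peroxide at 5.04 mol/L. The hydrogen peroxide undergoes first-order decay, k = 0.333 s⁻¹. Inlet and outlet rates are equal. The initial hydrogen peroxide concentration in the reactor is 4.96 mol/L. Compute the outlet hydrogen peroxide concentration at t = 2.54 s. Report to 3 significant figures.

2.46 mol/L

V dC/dt = Q(C_in − C) − k V C.
This is linear with rate a = Q/V + k = 0.44585 s⁻¹.
C_ss = Q C_in/(Q + kV) = 1.2757 mol/L; C(t) = C_ss + (C₀ − C_ss) e^(−a t).
C(2.54) = 1.2757 + (3.6843)·e^(−0.44585·2.54) = 1.2757 + (3.6843)·0.32224 = 2.4629 mol/L.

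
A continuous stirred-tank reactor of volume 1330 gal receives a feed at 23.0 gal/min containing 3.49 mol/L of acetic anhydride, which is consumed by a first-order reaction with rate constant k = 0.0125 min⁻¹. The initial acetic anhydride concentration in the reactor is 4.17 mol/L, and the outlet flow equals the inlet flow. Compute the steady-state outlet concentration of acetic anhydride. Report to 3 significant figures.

Species balance: V dC/dt = Q C_in − Q C − k V C.
At steady state: 0 = Q C_in − (Q + kV) C_ss, so C_ss = Q C_in/(Q + kV).
C_ss = 23.0·3.49/(23.0 + 0.0125·1330) = 80.270/39.625 = 2.0257 mol/L.

2.03 mol/L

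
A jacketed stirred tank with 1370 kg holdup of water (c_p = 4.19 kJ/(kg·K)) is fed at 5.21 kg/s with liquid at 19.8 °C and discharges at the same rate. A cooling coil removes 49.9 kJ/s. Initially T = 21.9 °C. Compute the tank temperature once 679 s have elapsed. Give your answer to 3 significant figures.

M c_p dT/dt = ṁ c_p (T_in − T) − Q̇.
τ = M/ṁ = 262.96 s; T_ss = T_in − Q̇/(ṁ c_p) = 19.8 − 49.9/(5.21·4.19) = 17.514 °C.
This is linear first-order; T(t) = T_ss + (T₀ − T_ss) e^(−t/τ).
T(679) = 17.514 + (4.3859)·e^(−679/262.96) = 17.514 + (4.3859)·0.075609 = 17.846 °C.

17.8 °C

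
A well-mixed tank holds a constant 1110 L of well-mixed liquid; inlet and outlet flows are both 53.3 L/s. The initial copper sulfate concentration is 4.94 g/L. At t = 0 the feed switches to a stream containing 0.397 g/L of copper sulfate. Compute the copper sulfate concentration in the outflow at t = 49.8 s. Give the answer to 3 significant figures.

Mass balance on the solute (V constant): V dC/dt = Q(C_in − C).
Time constant τ = V/Q = 1110/53.3 = 20.826 s.
This is linear first-order; C(t) = C_in + (C₀ − C_in) e^(−t/τ).
C(49.8) = 0.397 + (4.94 − 0.397)·e^(−49.8/20.826) = 0.397 + (4.5430)·0.091511 = 0.81273 g/L.

0.813 g/L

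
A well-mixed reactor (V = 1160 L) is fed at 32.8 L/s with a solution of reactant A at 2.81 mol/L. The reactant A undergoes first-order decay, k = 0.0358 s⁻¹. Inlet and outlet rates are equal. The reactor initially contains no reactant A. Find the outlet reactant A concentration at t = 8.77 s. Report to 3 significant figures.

0.533 mol/L

Accumulation = in − out − consumed: V dC/dt = Q C_in − Q C − k V C.
dC/dt = (Q/V) C_in − (Q/V + k) C; effective rate a = Q/V + k = 0.028276 + 0.0358 = 0.064076 s⁻¹.
C_ss = Q C_in/(Q + kV) = 1.2400 mol/L; C(t) = C_ss + (C₀ − C_ss) e^(−a t).
C(8.77) = 1.2400 + (-1.2400)·e^(−0.064076·8.77) = 1.2400 + (-1.2400)·0.57010 = 0.53308 mol/L.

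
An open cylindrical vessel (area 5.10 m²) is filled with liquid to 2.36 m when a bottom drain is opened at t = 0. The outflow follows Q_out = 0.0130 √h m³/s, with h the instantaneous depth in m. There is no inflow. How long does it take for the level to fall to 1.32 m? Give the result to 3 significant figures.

304 s

Accumulation of liquid (constant cross-section A): A dh/dt = −0.0130 √h.
This is separable: 2 d(√h)/dt = −0.0130/A, so √h = √h₀ − (0.0130/(2A)) t.
t = 2A(√h₀ − √h)/0.0130 = 2·5.10·(√2.36 − √1.32)/0.0130
  = 10.200 × (1.5362 − 1.1489) / 0.0130 = 303.89 s.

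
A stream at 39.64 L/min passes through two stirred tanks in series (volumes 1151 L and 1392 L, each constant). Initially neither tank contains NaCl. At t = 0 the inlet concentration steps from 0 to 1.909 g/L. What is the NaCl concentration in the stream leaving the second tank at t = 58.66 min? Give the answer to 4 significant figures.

1.043 g/L

Species balance on tank i: dCᵢ/dt = (Cᵢ₋₁ − Cᵢ)/τᵢ with τᵢ = Vᵢ/Q.
τ₁ = 1151/39.64 = 29.0363 min; τ₂ = 1392/39.64 = 35.1160 min.
Tank 1: C₁ = C_in(1 − e^(−t/τ₁)). Tank 2 (τ₁ ≠ τ₂): C₂ = C_in[1 − (τ₁ e^(−t/τ₁) − τ₂ e^(−t/τ₂))/(τ₁ − τ₂)].
At t = 58.66: e^(−t/τ₁) = 0.132625, e^(−t/τ₂) = 0.188160.
C₂ = 1.909·[1 − (29.0363·0.132625 − 35.1160·0.188160)/(-6.07972)] = 1.909·0.546608 = 1.04348 g/L.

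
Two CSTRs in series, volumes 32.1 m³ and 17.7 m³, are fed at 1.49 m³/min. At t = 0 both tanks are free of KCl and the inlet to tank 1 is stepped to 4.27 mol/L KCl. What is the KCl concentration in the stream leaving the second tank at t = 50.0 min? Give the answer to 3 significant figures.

Each tank obeys Vᵢ dCᵢ/dt = Q(Cᵢ₋₁ − Cᵢ), so τᵢ = Vᵢ/Q.
τ₁ = 32.1/1.49 = 21.544 min; τ₂ = 17.7/1.49 = 11.879 min.
Solving the cascade with C₁(0)=C₂(0)=0 gives C₂(t) = C_in[1 − (τ₁ e^(−t/τ₁) − τ₂ e^(−t/τ₂))/(τ₁ − τ₂)].
At t = 50.0: e^(−t/τ₁) = 0.098188, e^(−t/τ₂) = 0.014861.
C₂ = 4.27·[1 − (21.544·0.098188 − 11.879·0.014861)/(9.6644)] = 4.27·0.79939 = 3.4134 mol/L.

3.41 mol/L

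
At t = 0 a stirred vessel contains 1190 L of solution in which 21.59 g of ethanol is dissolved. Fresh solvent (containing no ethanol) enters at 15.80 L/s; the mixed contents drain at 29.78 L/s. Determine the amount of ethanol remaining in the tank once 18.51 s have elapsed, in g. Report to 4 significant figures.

12.81 g

Total volume: dV/dt = Q_in − Q_out = -13.9800 L/s, so V(t) = 1190 − 13.9800 t and V(18.51) = 931.230 L.
Species balance (pure solvent in): dm/dt = −Q_out · m/V(t).
dm/m = −Q_out dt/(V₀ − 13.9800 t); integrating gives ln(m/m₀) = −(Q_out/(Q_in−Q_out)) ln(V/V₀).
m = m₀ (V₀/V)^(Q_out/(Q_in−Q_out)) = 21.59 × (1190/931.230)^(-2.13019) = 12.8059 g.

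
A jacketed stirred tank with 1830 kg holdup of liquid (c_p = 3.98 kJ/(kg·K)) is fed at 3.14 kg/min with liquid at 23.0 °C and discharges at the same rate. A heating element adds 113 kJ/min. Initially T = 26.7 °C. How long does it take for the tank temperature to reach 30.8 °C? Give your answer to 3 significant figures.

M c_p dT/dt = ṁ c_p (T_in − T) + Q̇.
τ = M/ṁ = 582.80 min; T_ss = T_in + Q̇/(ṁ c_p) = 32.042 °C.
T(t) = T_ss + (T₀ − T_ss) e^(−t/τ). Set T = 30.8:
e^(−t/τ) = (30.8 − 32.042)/(26.7 − 32.042) = 0.23250
t = −582.80 · ln(0.23250) = 850.23 min.

850 min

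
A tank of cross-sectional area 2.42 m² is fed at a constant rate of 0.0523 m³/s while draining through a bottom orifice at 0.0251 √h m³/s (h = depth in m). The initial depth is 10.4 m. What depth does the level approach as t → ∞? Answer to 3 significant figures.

A dh/dt = Q_in − 0.0251 √h. Steady state requires inflow = outflow:
Q_in = 0.0251 √h_ss ⇒ √h_ss = 0.0523/0.0251 = 2.0837.
h_ss = 2.0837² = 4.3417 m. (Since h₀ = 10.4 m > h_ss, the level will fall toward this value.)

4.34 m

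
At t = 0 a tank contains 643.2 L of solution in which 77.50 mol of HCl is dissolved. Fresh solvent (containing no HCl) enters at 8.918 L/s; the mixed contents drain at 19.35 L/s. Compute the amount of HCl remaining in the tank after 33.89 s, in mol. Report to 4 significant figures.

17.65 mol

Total volume: dV/dt = Q_in − Q_out = -10.4320 L/s, so V(t) = 643.2 − 10.4320 t and V(33.89) = 289.660 L.
Solute balance: dm/dt = 0 − Q_out C = −Q_out m/V(t).
Separate: dm/m = −Q_out dt/V(t) ⇒ ln(m/m₀) = −(Q_out/(Q_in−Q_out)) ln(V/V₀).
m = m₀ (V₀/V)^(Q_out/(Q_in−Q_out)) = 77.50 × (643.2/289.660)^(-1.85487) = 17.6468 mol.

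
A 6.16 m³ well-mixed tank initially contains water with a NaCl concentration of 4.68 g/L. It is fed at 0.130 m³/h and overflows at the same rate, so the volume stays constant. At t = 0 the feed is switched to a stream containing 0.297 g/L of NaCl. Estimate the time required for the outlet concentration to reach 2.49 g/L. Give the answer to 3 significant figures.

Accumulation = in − out for the solute gives V dC/dt = Q(C_in − C), so τ = V/Q = 47.385 h.
C(t) = C_in + (C₀ − C_in) e^(−t/τ). Set C = 2.49 and solve for t:
e^(−t/τ) = (C − C_in)/(C₀ − C_in) = (2.49 − 0.297)/(4.68 − 0.297) = 0.50034
t = −τ ln(…) = 47.385 × 0.69246 = 32.812 h.

32.8 h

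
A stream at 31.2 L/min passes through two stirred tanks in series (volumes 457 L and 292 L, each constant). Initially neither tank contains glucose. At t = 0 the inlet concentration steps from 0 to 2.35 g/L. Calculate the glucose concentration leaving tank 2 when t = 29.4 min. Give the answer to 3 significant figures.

1.66 g/L

Species balance on tank i: dCᵢ/dt = (Cᵢ₋₁ − Cᵢ)/τᵢ with τᵢ = Vᵢ/Q.
τ₁ = 457/31.2 = 14.647 min; τ₂ = 292/31.2 = 9.3590 min.
Tank 1: C₁ = C_in(1 − e^(−t/τ₁)). Tank 2 (τ₁ ≠ τ₂): C₂ = C_in[1 − (τ₁ e^(−t/τ₁) − τ₂ e^(−t/τ₂))/(τ₁ − τ₂)].
At t = 29.4: e^(−t/τ₁) = 0.13437, e^(−t/τ₂) = 0.043224.
C₂ = 2.35·[1 − (14.647·0.13437 − 9.3590·0.043224)/(5.2885)] = 2.35·0.70434 = 1.6552 g/L.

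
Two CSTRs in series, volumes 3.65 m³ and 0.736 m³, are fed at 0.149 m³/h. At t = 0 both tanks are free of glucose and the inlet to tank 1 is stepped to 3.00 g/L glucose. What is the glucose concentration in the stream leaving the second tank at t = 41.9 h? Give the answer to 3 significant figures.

Each tank obeys Vᵢ dCᵢ/dt = Q(Cᵢ₋₁ − Cᵢ), so τᵢ = Vᵢ/Q.
τ₁ = 3.65/0.149 = 24.497 h; τ₂ = 0.736/0.149 = 4.9396 h.
Tank 1: C₁ = C_in(1 − e^(−t/τ₁)). Tank 2 (τ₁ ≠ τ₂): C₂ = C_in[1 − (τ₁ e^(−t/τ₁) − τ₂ e^(−t/τ₂))/(τ₁ − τ₂)].
At t = 41.9: e^(−t/τ₁) = 0.18079, e^(−t/τ₂) = 0.00020707.
C₂ = 3.00·[1 − (24.497·0.18079 − 4.9396·0.00020707)/(19.557)] = 3.00·0.77360 = 2.3208 g/L.

2.32 g/L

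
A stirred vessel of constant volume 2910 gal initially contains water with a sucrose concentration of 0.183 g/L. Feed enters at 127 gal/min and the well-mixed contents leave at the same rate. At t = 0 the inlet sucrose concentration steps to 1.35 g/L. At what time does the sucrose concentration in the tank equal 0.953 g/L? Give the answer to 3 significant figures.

24.7 min

Species balance: V dC/dt = Q(C_in − C) ⇒ τ = V/Q = 22.913 min.
C(t) = C_in + (C₀ − C_in) e^(−t/τ). Set C = 0.953 and solve for t:
e^(−t/τ) = (C − C_in)/(C₀ − C_in) = (0.953 − 1.35)/(0.183 − 1.35) = 0.34019
t = −τ ln(…) = 22.913 × 1.0783 = 24.706 min.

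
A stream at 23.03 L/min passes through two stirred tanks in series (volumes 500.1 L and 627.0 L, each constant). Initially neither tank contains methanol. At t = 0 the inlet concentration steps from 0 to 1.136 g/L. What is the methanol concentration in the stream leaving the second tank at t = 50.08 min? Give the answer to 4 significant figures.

0.6902 g/L

Time constants: τᵢ = Vᵢ/Q for each well-mixed tank.
τ₁ = 500.1/23.03 = 21.7152 min; τ₂ = 627.0/23.03 = 27.2254 min.
Solving the cascade with C₁(0)=C₂(0)=0 gives C₂(t) = C_in[1 − (τ₁ e^(−t/τ₁) − τ₂ e^(−t/τ₂))/(τ₁ − τ₂)].
At t = 50.08: e^(−t/τ₁) = 0.0996368, e^(−t/τ₂) = 0.158903.
C₂ = 1.136·[1 − (21.7152·0.0996368 − 27.2254·0.158903)/(-5.51020)] = 1.136·0.607535 = 0.690160 g/L.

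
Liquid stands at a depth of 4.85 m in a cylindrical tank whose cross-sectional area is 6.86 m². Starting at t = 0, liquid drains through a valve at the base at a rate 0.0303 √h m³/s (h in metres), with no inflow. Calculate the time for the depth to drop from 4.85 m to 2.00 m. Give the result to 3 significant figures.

With no inflow, A dh/dt = −0.0303 √h.
∫ h^(−1/2) dh = −(0.0303/A) ∫ dt, giving 2√h = 2√h₀ − (0.0303/A) t.
t = 2A(√h₀ − √h)/0.0303 = 2·6.86·(√4.85 − √2.00)/0.0303
  = 13.720 × (2.2023 − 1.4142) / 0.0303 = 356.84 s.

357 s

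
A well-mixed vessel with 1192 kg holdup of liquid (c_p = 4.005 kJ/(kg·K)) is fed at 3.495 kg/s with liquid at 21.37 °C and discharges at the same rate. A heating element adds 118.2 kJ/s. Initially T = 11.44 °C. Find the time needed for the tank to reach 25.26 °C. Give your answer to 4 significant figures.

Unsteady energy balance on the tank contents: M c_p dT/dt = ṁ c_p (T_in − T) + 118.2.
τ = M/ṁ = 341.059 s; T_ss = T_in + Q̇/(ṁ c_p) = 29.8144 °C.
T(t) = T_ss + (T₀ − T_ss) e^(−t/τ). Set T = 25.26:
e^(−t/τ) = (25.26 − 29.8144)/(11.44 − 29.8144) = 0.247866
t = −341.059 · ln(0.247866) = 475.732 s.

475.7 s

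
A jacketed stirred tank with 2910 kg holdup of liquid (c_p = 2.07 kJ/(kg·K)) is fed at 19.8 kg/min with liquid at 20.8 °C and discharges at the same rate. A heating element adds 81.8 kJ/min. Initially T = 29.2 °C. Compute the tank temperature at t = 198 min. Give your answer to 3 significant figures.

24.5 °C

M c_p dT/dt = ṁ c_p (T_in − T) + Q̇.
Rearrange: dT/dt = (T_ss − T)/τ with τ = M/ṁ = 146.97 min and T_ss = T_in + Q̇/(ṁ c_p) = 22.796 °C.
Solution: T(t) = T_ss + (T₀ − T_ss) e^(−t/τ).
T(198) = 22.796 + (6.4042)·e^(−198/146.97) = 22.796 + (6.4042)·0.25996 = 24.461 °C.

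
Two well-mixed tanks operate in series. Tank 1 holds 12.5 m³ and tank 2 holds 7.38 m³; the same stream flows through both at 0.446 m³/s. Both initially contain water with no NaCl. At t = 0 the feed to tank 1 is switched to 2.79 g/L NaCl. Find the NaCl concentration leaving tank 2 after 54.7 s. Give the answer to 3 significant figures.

Each tank obeys Vᵢ dCᵢ/dt = Q(Cᵢ₋₁ − Cᵢ), so τᵢ = Vᵢ/Q.
τ₁ = 12.5/0.446 = 28.027 s; τ₂ = 7.38/0.446 = 16.547 s.
Solving the cascade with C₁(0)=C₂(0)=0 gives C₂(t) = C_in[1 − (τ₁ e^(−t/τ₁) − τ₂ e^(−t/τ₂))/(τ₁ − τ₂)].
At t = 54.7: e^(−t/τ₁) = 0.14203, e^(−t/τ₂) = 0.036673.
C₂ = 2.79·[1 − (28.027·0.14203 − 16.547·0.036673)/(11.480)] = 2.79·0.70610 = 1.9700 g/L.

1.97 g/L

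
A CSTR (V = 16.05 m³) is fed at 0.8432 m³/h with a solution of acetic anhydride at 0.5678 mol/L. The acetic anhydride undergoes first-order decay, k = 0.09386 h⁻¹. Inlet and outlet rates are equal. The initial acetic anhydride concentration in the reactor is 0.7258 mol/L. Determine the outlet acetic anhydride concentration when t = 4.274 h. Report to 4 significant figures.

V dC/dt = Q(C_in − C) − k V C.
dC/dt = (Q/V) C_in − (Q/V + k) C; effective rate a = Q/V + k = 0.0525358 + 0.09386 = 0.146396 h⁻¹.
C_ss = Q C_in/(Q + kV) = 0.203762 mol/L; C(t) = C_ss + (C₀ − C_ss) e^(−a t).
C(4.274) = 0.203762 + (0.522038)·e^(−0.146396·4.274) = 0.203762 + (0.522038)·0.534889 = 0.482994 mol/L.

0.4830 mol/L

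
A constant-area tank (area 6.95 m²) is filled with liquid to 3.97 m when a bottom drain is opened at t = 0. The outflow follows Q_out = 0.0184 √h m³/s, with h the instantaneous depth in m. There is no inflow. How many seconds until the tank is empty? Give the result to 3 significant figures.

1510 s

A dh/dt = −Q_out = −0.0184 √h.
Separate and integrate: 2(√h − √h₀) = −(0.0184/A) t.
Set h = 0: 2√h₀ = (0.0184/A) t_empty ⇒ t_empty = 2A√h₀/0.0184.
t_empty = 2·6.95·√3.97/0.0184 = 13.900·1.9925/0.0184 = 1505.2 s.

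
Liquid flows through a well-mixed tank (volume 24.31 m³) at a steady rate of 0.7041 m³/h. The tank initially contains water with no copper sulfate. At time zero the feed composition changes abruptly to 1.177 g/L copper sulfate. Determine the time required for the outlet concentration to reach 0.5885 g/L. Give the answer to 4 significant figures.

Mass balance on the solute (V constant): V dC/dt = Q(C_in − C), so τ = V/Q = 34.5263 h.
C(t) = C_in + (C₀ − C_in) e^(−t/τ). Set C = 0.5885 and solve for t:
e^(−t/τ) = (C − C_in)/(C₀ − C_in) = (0.5885 − 1.177)/(0 − 1.177) = 0.500000
t = −τ ln(…) = 34.5263 × 0.693147 = 23.9318 h.

23.93 h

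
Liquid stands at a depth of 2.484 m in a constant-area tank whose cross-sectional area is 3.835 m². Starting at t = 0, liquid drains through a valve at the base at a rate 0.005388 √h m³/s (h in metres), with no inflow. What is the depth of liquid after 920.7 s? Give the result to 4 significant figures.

With no inflow, A dh/dt = −0.005388 √h.
∫ h^(−1/2) dh = −(0.005388/A) ∫ dt, giving 2√h = 2√h₀ − (0.005388/A) t.
√h = √2.484 − 0.005388·920.7/(2·3.835) = 1.57607 − 0.646771 = 0.929300.
h = 0.929300² = 0.863599 m.

0.8636 m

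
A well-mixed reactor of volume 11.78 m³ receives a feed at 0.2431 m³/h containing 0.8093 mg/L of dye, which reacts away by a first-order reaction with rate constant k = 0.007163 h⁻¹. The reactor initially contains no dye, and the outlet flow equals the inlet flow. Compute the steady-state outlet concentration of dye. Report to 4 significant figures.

0.6008 mg/L

Accumulation = in − out − consumed: V dC/dt = Q C_in − Q C − k V C.
Steady state (dC/dt = 0): C_ss = Q C_in/(Q + kV) = C_in/(1 + kV/Q).
C_ss = 0.2431·0.8093/(0.2431 + 0.007163·11.78) = 0.196741/0.327480 = 0.600772 mg/L.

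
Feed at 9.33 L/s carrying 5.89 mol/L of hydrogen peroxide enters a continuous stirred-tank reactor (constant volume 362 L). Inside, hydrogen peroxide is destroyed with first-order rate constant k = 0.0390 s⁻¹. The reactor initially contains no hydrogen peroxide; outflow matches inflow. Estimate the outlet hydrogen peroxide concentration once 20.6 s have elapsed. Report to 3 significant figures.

Species balance: V dC/dt = Q C_in − Q C − k V C.
This is linear with rate a = Q/V + k = 0.064773 s⁻¹.
C_ss = Q C_in/(Q + kV) = 2.3436 mol/L; C(t) = C_ss + (C₀ − C_ss) e^(−a t).
C(20.6) = 2.3436 + (-2.3436)·e^(−0.064773·20.6) = 2.3436 + (-2.3436)·0.26333 = 1.7265 mol/L.

1.73 mol/L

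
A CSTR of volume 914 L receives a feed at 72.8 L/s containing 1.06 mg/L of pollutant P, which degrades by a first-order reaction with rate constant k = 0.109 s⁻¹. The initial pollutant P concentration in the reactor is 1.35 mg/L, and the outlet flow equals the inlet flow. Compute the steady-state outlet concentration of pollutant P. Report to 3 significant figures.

V dC/dt = Q(C_in − C) − k V C.
Steady state (dC/dt = 0): C_ss = Q C_in/(Q + kV) = C_in/(1 + kV/Q).
C_ss = 72.8·1.06/(72.8 + 0.109·914) = 77.168/172.43 = 0.44754 mg/L.

0.448 mg/L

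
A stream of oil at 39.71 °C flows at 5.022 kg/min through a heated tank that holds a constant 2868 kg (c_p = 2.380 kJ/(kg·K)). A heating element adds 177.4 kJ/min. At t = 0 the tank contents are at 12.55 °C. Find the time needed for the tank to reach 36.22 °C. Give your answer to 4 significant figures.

Energy balance: M c_p dT/dt = ṁ c_p (T_in − T) + 177.4.
τ = M/ṁ = 571.087 min; T_ss = T_in + Q̇/(ṁ c_p) = 54.5523 °C.
T(t) = T_ss + (T₀ − T_ss) e^(−t/τ). Set T = 36.22:
e^(−t/τ) = (36.22 − 54.5523)/(12.55 − 54.5523) = 0.436459
t = −571.087 · ln(0.436459) = 473.466 min.

473.5 min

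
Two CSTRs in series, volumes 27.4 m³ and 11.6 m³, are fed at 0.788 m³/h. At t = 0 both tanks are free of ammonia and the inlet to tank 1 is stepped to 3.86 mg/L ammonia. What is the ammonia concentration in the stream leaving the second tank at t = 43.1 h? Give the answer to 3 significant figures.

2.07 mg/L

Time constants: τᵢ = Vᵢ/Q for each well-mixed tank.
τ₁ = 27.4/0.788 = 34.772 h; τ₂ = 11.6/0.788 = 14.721 h.
Tank 1: C₁ = C_in(1 − e^(−t/τ₁)). Tank 2 (τ₁ ≠ τ₂): C₂ = C_in[1 − (τ₁ e^(−t/τ₁) − τ₂ e^(−t/τ₂))/(τ₁ − τ₂)].
At t = 43.1: e^(−t/τ₁) = 0.28952, e^(−t/τ₂) = 0.053513.
C₂ = 3.86·[1 − (34.772·0.28952 − 14.721·0.053513)/(20.051)] = 3.86·0.53720 = 2.0736 mg/L.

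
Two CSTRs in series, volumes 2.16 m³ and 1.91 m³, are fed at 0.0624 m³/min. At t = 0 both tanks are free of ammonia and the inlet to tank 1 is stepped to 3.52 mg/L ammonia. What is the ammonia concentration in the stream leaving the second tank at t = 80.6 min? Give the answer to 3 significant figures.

Species balance on tank i: dCᵢ/dt = (Cᵢ₋₁ − Cᵢ)/τᵢ with τᵢ = Vᵢ/Q.
τ₁ = 2.16/0.0624 = 34.615 min; τ₂ = 1.91/0.0624 = 30.609 min.
Tank 1: C₁ = C_in(1 − e^(−t/τ₁)). Tank 2 (τ₁ ≠ τ₂): C₂ = C_in[1 − (τ₁ e^(−t/τ₁) − τ₂ e^(−t/τ₂))/(τ₁ − τ₂)].
At t = 80.6: e^(−t/τ₁) = 0.097447, e^(−t/τ₂) = 0.071847.
C₂ = 3.52·[1 − (34.615·0.097447 − 30.609·0.071847)/(4.0064)] = 3.52·0.70697 = 2.4885 mg/L.

2.49 mg/L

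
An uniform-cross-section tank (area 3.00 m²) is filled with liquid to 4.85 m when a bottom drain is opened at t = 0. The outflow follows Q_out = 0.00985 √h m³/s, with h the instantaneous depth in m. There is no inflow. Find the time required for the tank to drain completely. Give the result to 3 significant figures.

Volume balance on the tank: A dh/dt = −0.00985 √h.
∫ h^(−1/2) dh = −(0.00985/A) ∫ dt, giving 2√h = 2√h₀ − (0.00985/A) t.
Tank is empty when √h = 0: t_empty = 2A√h₀/0.00985.
t_empty = 2·3.00·√4.85/0.00985 = 6.0000·2.2023/0.00985 = 1341.5 s.

1340 s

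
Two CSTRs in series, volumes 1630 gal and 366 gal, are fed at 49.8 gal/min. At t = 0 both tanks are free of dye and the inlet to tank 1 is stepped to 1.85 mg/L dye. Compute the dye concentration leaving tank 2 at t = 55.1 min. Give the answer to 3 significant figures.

Each tank obeys Vᵢ dCᵢ/dt = Q(Cᵢ₋₁ − Cᵢ), so τᵢ = Vᵢ/Q.
τ₁ = 1630/49.8 = 32.731 min; τ₂ = 366/49.8 = 7.3494 min.
Tank 1: C₁ = C_in(1 − e^(−t/τ₁)). Tank 2 (τ₁ ≠ τ₂): C₂ = C_in[1 − (τ₁ e^(−t/τ₁) − τ₂ e^(−t/τ₂))/(τ₁ − τ₂)].
At t = 55.1: e^(−t/τ₁) = 0.18574, e^(−t/τ₂) = 0.00055463.
C₂ = 1.85·[1 − (32.731·0.18574 − 7.3494·0.00055463)/(25.382)] = 1.85·0.76064 = 1.4072 mg/L.

1.41 mg/L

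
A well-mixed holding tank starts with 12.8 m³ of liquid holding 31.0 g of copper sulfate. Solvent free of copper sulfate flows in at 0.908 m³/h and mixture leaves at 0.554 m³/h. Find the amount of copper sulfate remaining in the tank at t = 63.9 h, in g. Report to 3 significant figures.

6.30 g

Total volume: dV/dt = Q_in − Q_out = 0.35400 m³/h, so V(t) = 12.8 + 0.35400 t and V(63.9) = 35.421 m³.
Species balance (pure solvent in): dm/dt = −Q_out · m/V(t).
dm/m = −Q_out dt/(V₀ + 0.35400 t); integrating gives ln(m/m₀) = −(Q_out/(Q_in−Q_out)) ln(V/V₀).
m = m₀ (V₀/V)^(Q_out/(Q_in−Q_out)) = 31.0 × (12.8/35.421)^(1.5650) = 6.3034 g.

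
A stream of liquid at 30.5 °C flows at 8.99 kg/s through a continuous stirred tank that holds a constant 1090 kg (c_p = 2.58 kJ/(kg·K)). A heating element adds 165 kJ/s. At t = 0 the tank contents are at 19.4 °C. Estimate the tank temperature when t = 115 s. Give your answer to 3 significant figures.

30.6 °C

M c_p dT/dt = ṁ c_p (T_in − T) + Q̇.
τ = M/ṁ = 121.25 s; T_ss = T_in + Q̇/(ṁ c_p) = 30.5 + 165/(8.99·2.58) = 37.614 °C.
This is linear first-order; T(t) = T_ss + (T₀ − T_ss) e^(−t/τ).
T(115) = 37.614 + (-18.214)·e^(−115/121.25) = 37.614 + (-18.214)·0.38733 = 30.559 °C.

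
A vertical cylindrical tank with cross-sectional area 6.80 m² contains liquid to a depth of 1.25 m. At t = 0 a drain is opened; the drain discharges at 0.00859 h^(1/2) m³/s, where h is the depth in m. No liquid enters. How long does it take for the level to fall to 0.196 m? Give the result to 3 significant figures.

1070 s

A dh/dt = −Q_out = −0.00859 √h.
This is separable: 2 d(√h)/dt = −0.00859/A, so √h = √h₀ − (0.00859/(2A)) t.
t = 2A(√h₀ − √h)/0.00859 = 2·6.80·(√1.25 − √0.196)/0.00859
  = 13.600 × (1.1180 − 0.44272) / 0.00859 = 1069.2 s.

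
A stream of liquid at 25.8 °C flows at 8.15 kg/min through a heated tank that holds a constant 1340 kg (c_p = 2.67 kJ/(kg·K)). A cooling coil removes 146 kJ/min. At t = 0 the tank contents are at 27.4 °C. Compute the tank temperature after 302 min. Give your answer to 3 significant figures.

20.4 °C

First-law balance (no shaft work): M c_p dT/dt = ṁ c_p (T_in − T) − 146.
τ = M/ṁ = 164.42 min; T_ss = T_in − Q̇/(ṁ c_p) = 25.8 − 146/(8.15·2.67) = 19.091 °C.
This is linear first-order; T(t) = T_ss + (T₀ − T_ss) e^(−t/τ).
T(302) = 19.091 + (8.3094)·e^(−302/164.42) = 19.091 + (8.3094)·0.15933 = 20.415 °C.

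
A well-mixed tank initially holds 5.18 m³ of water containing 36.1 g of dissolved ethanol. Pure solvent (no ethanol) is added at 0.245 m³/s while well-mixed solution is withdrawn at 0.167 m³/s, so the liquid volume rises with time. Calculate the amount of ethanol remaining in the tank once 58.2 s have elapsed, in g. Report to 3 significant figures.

9.38 g

Total volume: dV/dt = Q_in − Q_out = 0.078000 m³/s, so V(t) = 5.18 + 0.078000 t and V(58.2) = 9.7196 m³.
Solute balance: dm/dt = 0 − Q_out C = −Q_out m/V(t).
Separate: dm/m = −Q_out dt/V(t) ⇒ ln(m/m₀) = −(Q_out/(Q_in−Q_out)) ln(V/V₀).
m = m₀ (V₀/V)^(Q_out/(Q_in−Q_out)) = 36.1 × (5.18/9.7196)^(2.1410) = 9.3826 g.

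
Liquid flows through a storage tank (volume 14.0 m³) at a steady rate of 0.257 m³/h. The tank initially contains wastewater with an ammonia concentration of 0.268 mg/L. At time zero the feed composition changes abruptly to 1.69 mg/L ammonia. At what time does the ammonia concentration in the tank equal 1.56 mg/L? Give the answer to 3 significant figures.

Mass balance on the solute (V constant): V dC/dt = Q(C_in − C), so τ = V/Q = 54.475 h.
C(t) = C_in + (C₀ − C_in) e^(−t/τ). Set C = 1.56 and solve for t:
e^(−t/τ) = (C − C_in)/(C₀ − C_in) = (1.56 − 1.69)/(0.268 − 1.69) = 0.091421
t = −τ ln(…) = 54.475 × 2.3923 = 130.32 h.

130 h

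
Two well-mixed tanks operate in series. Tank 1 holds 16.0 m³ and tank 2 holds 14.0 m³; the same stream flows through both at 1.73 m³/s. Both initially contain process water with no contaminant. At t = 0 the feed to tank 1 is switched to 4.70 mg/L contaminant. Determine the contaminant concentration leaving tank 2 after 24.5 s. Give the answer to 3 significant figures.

3.63 mg/L

Time constants: τᵢ = Vᵢ/Q for each well-mixed tank.
τ₁ = 16.0/1.73 = 9.2486 s; τ₂ = 14.0/1.73 = 8.0925 s.
Tank 1: C₁ = C_in(1 − e^(−t/τ₁)). Tank 2 (τ₁ ≠ τ₂): C₂ = C_in[1 − (τ₁ e^(−t/τ₁) − τ₂ e^(−t/τ₂))/(τ₁ − τ₂)].
At t = 24.5: e^(−t/τ₁) = 0.070717, e^(−t/τ₂) = 0.048437.
C₂ = 4.70·[1 − (9.2486·0.070717 − 8.0925·0.048437)/(1.1561)] = 4.70·0.77332 = 3.6346 mg/L.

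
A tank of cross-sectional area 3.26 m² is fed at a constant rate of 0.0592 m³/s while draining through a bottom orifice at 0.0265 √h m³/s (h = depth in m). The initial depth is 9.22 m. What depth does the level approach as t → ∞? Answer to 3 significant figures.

Accumulation of liquid (constant cross-section A): A dh/dt = Q_in − 0.0265 √h. At steady state dh/dt = 0:
Q_in = 0.0265 √h_ss ⇒ √h_ss = 0.0592/0.0265 = 2.2340.
h_ss = 2.2340² = 4.9906 m. (Since h₀ = 9.22 m > h_ss, the level will fall toward this value.)

4.99 m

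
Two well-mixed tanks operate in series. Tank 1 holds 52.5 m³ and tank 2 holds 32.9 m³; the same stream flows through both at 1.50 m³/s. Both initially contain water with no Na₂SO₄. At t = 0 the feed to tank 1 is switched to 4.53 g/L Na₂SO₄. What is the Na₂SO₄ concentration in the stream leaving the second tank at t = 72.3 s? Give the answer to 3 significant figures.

3.27 g/L

Each tank obeys Vᵢ dCᵢ/dt = Q(Cᵢ₋₁ − Cᵢ), so τᵢ = Vᵢ/Q.
τ₁ = 52.5/1.50 = 35.000 s; τ₂ = 32.9/1.50 = 21.933 s.
Solving the cascade with C₁(0)=C₂(0)=0 gives C₂(t) = C_in[1 − (τ₁ e^(−t/τ₁) − τ₂ e^(−t/τ₂))/(τ₁ − τ₂)].
At t = 72.3: e^(−t/τ₁) = 0.12673, e^(−t/τ₂) = 0.037018.
C₂ = 4.53·[1 − (35.000·0.12673 − 21.933·0.037018)/(13.067)] = 4.53·0.72269 = 3.2738 g/L.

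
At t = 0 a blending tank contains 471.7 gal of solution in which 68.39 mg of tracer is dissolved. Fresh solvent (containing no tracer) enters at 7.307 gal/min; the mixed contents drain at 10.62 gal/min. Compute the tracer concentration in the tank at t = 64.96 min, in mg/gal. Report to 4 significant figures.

Let m(t) be the amount of tracer. Volume: V(t) = V₀ + (Q_in − Q_out) t = 471.7 − 3.31300 t; V(64.96) = 256.488 gal.
No tracer enters, so dm/dt = −Q_out · (m/V).
dm/m = −Q_out dt/(V₀ − 3.31300 t); integrating gives ln(m/m₀) = −(Q_out/(Q_in−Q_out)) ln(V/V₀).
m = m₀ (V₀/V)^(Q_out/(Q_in−Q_out)) = 68.39 × (471.7/256.488)^(-3.20555) = 9.70073 mg.
C = m/V = 9.70073/256.488 = 0.0378214 mg/gal.

0.03782 mg/gal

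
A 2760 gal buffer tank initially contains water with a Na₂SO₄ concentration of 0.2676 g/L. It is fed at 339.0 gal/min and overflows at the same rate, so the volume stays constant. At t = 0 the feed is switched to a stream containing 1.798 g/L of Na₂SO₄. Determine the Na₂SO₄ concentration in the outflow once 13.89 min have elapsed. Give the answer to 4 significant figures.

Unsteady species balance (constant V, well mixed): V dC/dt = Q(C_in − C).
Rewrite as dC/dt + C/τ = C_in/τ, τ = V/Q = 8.14159 min.
This is linear first-order; C(t) = C_in + (C₀ − C_in) e^(−t/τ).
C(13.89) = 1.798 + (0.2676 − 1.798)·e^(−13.89/8.14159) = 1.798 + (-1.53040)·0.181581 = 1.52011 g/L.

1.520 g/L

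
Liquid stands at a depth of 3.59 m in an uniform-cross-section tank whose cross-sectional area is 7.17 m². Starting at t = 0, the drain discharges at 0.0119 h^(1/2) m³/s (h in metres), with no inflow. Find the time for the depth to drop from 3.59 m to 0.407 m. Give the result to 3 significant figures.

1510 s

With no inflow, A dh/dt = −0.0119 √h.
∫ h^(−1/2) dh = −(0.0119/A) ∫ dt, giving 2√h = 2√h₀ − (0.0119/A) t.
t = 2A(√h₀ − √h)/0.0119 = 2·7.17·(√3.59 − √0.407)/0.0119
  = 14.340 × (1.8947 − 0.63797) / 0.0119 = 1514.5 s.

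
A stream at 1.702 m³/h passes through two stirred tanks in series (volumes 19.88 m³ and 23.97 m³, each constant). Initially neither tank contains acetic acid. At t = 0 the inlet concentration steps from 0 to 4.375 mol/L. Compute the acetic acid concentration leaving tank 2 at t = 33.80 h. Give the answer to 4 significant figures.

3.226 mol/L

Each tank obeys Vᵢ dCᵢ/dt = Q(Cᵢ₋₁ − Cᵢ), so τᵢ = Vᵢ/Q.
τ₁ = 19.88/1.702 = 11.6804 h; τ₂ = 23.97/1.702 = 14.0834 h.
Tank 1: C₁ = C_in(1 − e^(−t/τ₁)). Tank 2 (τ₁ ≠ τ₂): C₂ = C_in[1 − (τ₁ e^(−t/τ₁) − τ₂ e^(−t/τ₂))/(τ₁ − τ₂)].
At t = 33.80: e^(−t/τ₁) = 0.0553686, e^(−t/τ₂) = 0.0907195.
C₂ = 4.375·[1 − (11.6804·0.0553686 − 14.0834·0.0907195)/(-2.40306)] = 4.375·0.737453 = 3.22636 mol/L.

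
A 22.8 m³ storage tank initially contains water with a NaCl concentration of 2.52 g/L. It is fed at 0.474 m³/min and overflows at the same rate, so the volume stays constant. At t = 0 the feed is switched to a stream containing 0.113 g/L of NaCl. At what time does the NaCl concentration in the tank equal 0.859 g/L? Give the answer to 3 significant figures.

56.3 min

Transient balance on the dissolved component: V dC/dt = Q(C_in − C), so τ = V/Q = 48.101 min.
C(t) = C_in + (C₀ − C_in) e^(−t/τ). Set C = 0.859 and solve for t:
e^(−t/τ) = (C − C_in)/(C₀ − C_in) = (0.859 − 0.113)/(2.52 − 0.113) = 0.30993
t = −τ ln(…) = 48.101 × 1.1714 = 56.346 min.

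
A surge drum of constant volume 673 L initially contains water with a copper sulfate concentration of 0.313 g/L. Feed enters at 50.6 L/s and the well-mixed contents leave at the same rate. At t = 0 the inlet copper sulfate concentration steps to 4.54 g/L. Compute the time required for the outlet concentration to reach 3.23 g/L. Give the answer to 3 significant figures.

15.6 s

Species balance on the tank: V dC/dt = Q(C_in − C), so τ = V/Q = 13.300 s.
C(t) = C_in + (C₀ − C_in) e^(−t/τ). Set C = 3.23 and solve for t:
e^(−t/τ) = (C − C_in)/(C₀ − C_in) = (3.23 − 4.54)/(0.313 − 4.54) = 0.30991
t = −τ ln(…) = 13.300 × 1.1715 = 15.581 s.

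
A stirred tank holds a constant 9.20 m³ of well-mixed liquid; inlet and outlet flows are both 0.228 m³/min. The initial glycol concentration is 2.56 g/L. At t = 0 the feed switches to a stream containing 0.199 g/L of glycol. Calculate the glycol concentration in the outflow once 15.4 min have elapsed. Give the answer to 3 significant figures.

1.81 g/L

Transient balance on the dissolved component: V dC/dt = Q(C_in − C).
Rewrite as dC/dt + C/τ = C_in/τ, τ = V/Q = 40.351 min.
Integrating: C(t) = C_in + (C₀ − C_in) e^(−t/τ).
C(15.4) = 0.199 + (2.56 − 0.199)·e^(−15.4/40.351) = 0.199 + (2.3610)·0.68273 = 1.8109 g/L.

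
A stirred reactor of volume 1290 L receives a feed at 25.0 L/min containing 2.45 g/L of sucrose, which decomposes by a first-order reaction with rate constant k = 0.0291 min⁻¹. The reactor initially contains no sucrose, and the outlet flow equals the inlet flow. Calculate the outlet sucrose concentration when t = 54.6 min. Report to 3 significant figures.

0.910 g/L

Accumulation = in − out − consumed: V dC/dt = Q C_in − Q C − k V C.
dC/dt = (Q/V) C_in − (Q/V + k) C; effective rate a = Q/V + k = 0.019380 + 0.0291 = 0.048480 min⁻¹.
C_ss = Q C_in/(Q + kV) = 0.97939 g/L; C(t) = C_ss + (C₀ − C_ss) e^(−a t).
C(54.6) = 0.97939 + (-0.97939)·e^(−0.048480·54.6) = 0.97939 + (-0.97939)·0.070864 = 0.90999 g/L.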